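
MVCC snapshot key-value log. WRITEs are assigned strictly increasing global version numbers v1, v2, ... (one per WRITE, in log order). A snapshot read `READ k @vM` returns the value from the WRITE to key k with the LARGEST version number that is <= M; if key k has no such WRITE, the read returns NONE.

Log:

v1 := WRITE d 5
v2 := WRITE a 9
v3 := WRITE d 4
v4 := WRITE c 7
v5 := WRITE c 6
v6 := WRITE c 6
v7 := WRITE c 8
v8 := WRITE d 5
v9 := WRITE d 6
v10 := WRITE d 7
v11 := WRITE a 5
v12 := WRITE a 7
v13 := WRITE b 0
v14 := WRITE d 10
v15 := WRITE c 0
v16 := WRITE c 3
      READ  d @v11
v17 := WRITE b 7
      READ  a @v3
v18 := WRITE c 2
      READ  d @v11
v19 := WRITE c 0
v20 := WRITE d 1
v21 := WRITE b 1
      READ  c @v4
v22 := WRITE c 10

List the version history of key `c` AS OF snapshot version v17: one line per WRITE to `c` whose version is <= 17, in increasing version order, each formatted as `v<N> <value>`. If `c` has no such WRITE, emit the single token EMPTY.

Scan writes for key=c with version <= 17:
  v1 WRITE d 5 -> skip
  v2 WRITE a 9 -> skip
  v3 WRITE d 4 -> skip
  v4 WRITE c 7 -> keep
  v5 WRITE c 6 -> keep
  v6 WRITE c 6 -> keep
  v7 WRITE c 8 -> keep
  v8 WRITE d 5 -> skip
  v9 WRITE d 6 -> skip
  v10 WRITE d 7 -> skip
  v11 WRITE a 5 -> skip
  v12 WRITE a 7 -> skip
  v13 WRITE b 0 -> skip
  v14 WRITE d 10 -> skip
  v15 WRITE c 0 -> keep
  v16 WRITE c 3 -> keep
  v17 WRITE b 7 -> skip
  v18 WRITE c 2 -> drop (> snap)
  v19 WRITE c 0 -> drop (> snap)
  v20 WRITE d 1 -> skip
  v21 WRITE b 1 -> skip
  v22 WRITE c 10 -> drop (> snap)
Collected: [(4, 7), (5, 6), (6, 6), (7, 8), (15, 0), (16, 3)]

Answer: v4 7
v5 6
v6 6
v7 8
v15 0
v16 3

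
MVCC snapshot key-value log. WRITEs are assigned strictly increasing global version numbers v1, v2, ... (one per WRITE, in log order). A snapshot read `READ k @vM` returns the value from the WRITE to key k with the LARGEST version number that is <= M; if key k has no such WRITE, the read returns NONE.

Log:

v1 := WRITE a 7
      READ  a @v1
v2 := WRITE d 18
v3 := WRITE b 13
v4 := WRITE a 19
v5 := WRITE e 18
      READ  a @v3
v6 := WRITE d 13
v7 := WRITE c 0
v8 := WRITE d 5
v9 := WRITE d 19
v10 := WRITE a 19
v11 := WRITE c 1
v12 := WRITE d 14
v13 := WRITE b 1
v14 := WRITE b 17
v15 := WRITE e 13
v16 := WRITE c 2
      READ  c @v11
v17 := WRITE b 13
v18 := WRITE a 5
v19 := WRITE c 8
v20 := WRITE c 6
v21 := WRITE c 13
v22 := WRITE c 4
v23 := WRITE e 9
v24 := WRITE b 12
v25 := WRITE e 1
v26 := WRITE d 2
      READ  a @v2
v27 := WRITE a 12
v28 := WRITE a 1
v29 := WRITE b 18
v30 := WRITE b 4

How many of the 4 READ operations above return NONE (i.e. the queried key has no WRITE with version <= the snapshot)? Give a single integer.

Answer: 0

Derivation:
v1: WRITE a=7  (a history now [(1, 7)])
READ a @v1: history=[(1, 7)] -> pick v1 -> 7
v2: WRITE d=18  (d history now [(2, 18)])
v3: WRITE b=13  (b history now [(3, 13)])
v4: WRITE a=19  (a history now [(1, 7), (4, 19)])
v5: WRITE e=18  (e history now [(5, 18)])
READ a @v3: history=[(1, 7), (4, 19)] -> pick v1 -> 7
v6: WRITE d=13  (d history now [(2, 18), (6, 13)])
v7: WRITE c=0  (c history now [(7, 0)])
v8: WRITE d=5  (d history now [(2, 18), (6, 13), (8, 5)])
v9: WRITE d=19  (d history now [(2, 18), (6, 13), (8, 5), (9, 19)])
v10: WRITE a=19  (a history now [(1, 7), (4, 19), (10, 19)])
v11: WRITE c=1  (c history now [(7, 0), (11, 1)])
v12: WRITE d=14  (d history now [(2, 18), (6, 13), (8, 5), (9, 19), (12, 14)])
v13: WRITE b=1  (b history now [(3, 13), (13, 1)])
v14: WRITE b=17  (b history now [(3, 13), (13, 1), (14, 17)])
v15: WRITE e=13  (e history now [(5, 18), (15, 13)])
v16: WRITE c=2  (c history now [(7, 0), (11, 1), (16, 2)])
READ c @v11: history=[(7, 0), (11, 1), (16, 2)] -> pick v11 -> 1
v17: WRITE b=13  (b history now [(3, 13), (13, 1), (14, 17), (17, 13)])
v18: WRITE a=5  (a history now [(1, 7), (4, 19), (10, 19), (18, 5)])
v19: WRITE c=8  (c history now [(7, 0), (11, 1), (16, 2), (19, 8)])
v20: WRITE c=6  (c history now [(7, 0), (11, 1), (16, 2), (19, 8), (20, 6)])
v21: WRITE c=13  (c history now [(7, 0), (11, 1), (16, 2), (19, 8), (20, 6), (21, 13)])
v22: WRITE c=4  (c history now [(7, 0), (11, 1), (16, 2), (19, 8), (20, 6), (21, 13), (22, 4)])
v23: WRITE e=9  (e history now [(5, 18), (15, 13), (23, 9)])
v24: WRITE b=12  (b history now [(3, 13), (13, 1), (14, 17), (17, 13), (24, 12)])
v25: WRITE e=1  (e history now [(5, 18), (15, 13), (23, 9), (25, 1)])
v26: WRITE d=2  (d history now [(2, 18), (6, 13), (8, 5), (9, 19), (12, 14), (26, 2)])
READ a @v2: history=[(1, 7), (4, 19), (10, 19), (18, 5)] -> pick v1 -> 7
v27: WRITE a=12  (a history now [(1, 7), (4, 19), (10, 19), (18, 5), (27, 12)])
v28: WRITE a=1  (a history now [(1, 7), (4, 19), (10, 19), (18, 5), (27, 12), (28, 1)])
v29: WRITE b=18  (b history now [(3, 13), (13, 1), (14, 17), (17, 13), (24, 12), (29, 18)])
v30: WRITE b=4  (b history now [(3, 13), (13, 1), (14, 17), (17, 13), (24, 12), (29, 18), (30, 4)])
Read results in order: ['7', '7', '1', '7']
NONE count = 0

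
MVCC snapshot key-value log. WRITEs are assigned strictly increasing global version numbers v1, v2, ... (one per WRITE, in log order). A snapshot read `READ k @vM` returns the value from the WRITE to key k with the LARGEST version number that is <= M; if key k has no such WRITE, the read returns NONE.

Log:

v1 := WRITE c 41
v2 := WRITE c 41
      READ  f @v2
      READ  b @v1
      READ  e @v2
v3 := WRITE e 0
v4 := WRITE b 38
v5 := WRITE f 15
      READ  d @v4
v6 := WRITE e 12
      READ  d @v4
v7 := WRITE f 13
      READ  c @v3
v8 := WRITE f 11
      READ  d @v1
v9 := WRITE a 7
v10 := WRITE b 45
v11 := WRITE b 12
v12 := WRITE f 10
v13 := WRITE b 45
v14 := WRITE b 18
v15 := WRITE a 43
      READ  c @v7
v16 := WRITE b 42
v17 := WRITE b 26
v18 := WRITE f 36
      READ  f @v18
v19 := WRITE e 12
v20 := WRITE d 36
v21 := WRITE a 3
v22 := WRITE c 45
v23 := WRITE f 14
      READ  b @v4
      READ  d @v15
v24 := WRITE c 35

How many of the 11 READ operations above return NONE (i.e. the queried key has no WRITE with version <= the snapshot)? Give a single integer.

v1: WRITE c=41  (c history now [(1, 41)])
v2: WRITE c=41  (c history now [(1, 41), (2, 41)])
READ f @v2: history=[] -> no version <= 2 -> NONE
READ b @v1: history=[] -> no version <= 1 -> NONE
READ e @v2: history=[] -> no version <= 2 -> NONE
v3: WRITE e=0  (e history now [(3, 0)])
v4: WRITE b=38  (b history now [(4, 38)])
v5: WRITE f=15  (f history now [(5, 15)])
READ d @v4: history=[] -> no version <= 4 -> NONE
v6: WRITE e=12  (e history now [(3, 0), (6, 12)])
READ d @v4: history=[] -> no version <= 4 -> NONE
v7: WRITE f=13  (f history now [(5, 15), (7, 13)])
READ c @v3: history=[(1, 41), (2, 41)] -> pick v2 -> 41
v8: WRITE f=11  (f history now [(5, 15), (7, 13), (8, 11)])
READ d @v1: history=[] -> no version <= 1 -> NONE
v9: WRITE a=7  (a history now [(9, 7)])
v10: WRITE b=45  (b history now [(4, 38), (10, 45)])
v11: WRITE b=12  (b history now [(4, 38), (10, 45), (11, 12)])
v12: WRITE f=10  (f history now [(5, 15), (7, 13), (8, 11), (12, 10)])
v13: WRITE b=45  (b history now [(4, 38), (10, 45), (11, 12), (13, 45)])
v14: WRITE b=18  (b history now [(4, 38), (10, 45), (11, 12), (13, 45), (14, 18)])
v15: WRITE a=43  (a history now [(9, 7), (15, 43)])
READ c @v7: history=[(1, 41), (2, 41)] -> pick v2 -> 41
v16: WRITE b=42  (b history now [(4, 38), (10, 45), (11, 12), (13, 45), (14, 18), (16, 42)])
v17: WRITE b=26  (b history now [(4, 38), (10, 45), (11, 12), (13, 45), (14, 18), (16, 42), (17, 26)])
v18: WRITE f=36  (f history now [(5, 15), (7, 13), (8, 11), (12, 10), (18, 36)])
READ f @v18: history=[(5, 15), (7, 13), (8, 11), (12, 10), (18, 36)] -> pick v18 -> 36
v19: WRITE e=12  (e history now [(3, 0), (6, 12), (19, 12)])
v20: WRITE d=36  (d history now [(20, 36)])
v21: WRITE a=3  (a history now [(9, 7), (15, 43), (21, 3)])
v22: WRITE c=45  (c history now [(1, 41), (2, 41), (22, 45)])
v23: WRITE f=14  (f history now [(5, 15), (7, 13), (8, 11), (12, 10), (18, 36), (23, 14)])
READ b @v4: history=[(4, 38), (10, 45), (11, 12), (13, 45), (14, 18), (16, 42), (17, 26)] -> pick v4 -> 38
READ d @v15: history=[(20, 36)] -> no version <= 15 -> NONE
v24: WRITE c=35  (c history now [(1, 41), (2, 41), (22, 45), (24, 35)])
Read results in order: ['NONE', 'NONE', 'NONE', 'NONE', 'NONE', '41', 'NONE', '41', '36', '38', 'NONE']
NONE count = 7

Answer: 7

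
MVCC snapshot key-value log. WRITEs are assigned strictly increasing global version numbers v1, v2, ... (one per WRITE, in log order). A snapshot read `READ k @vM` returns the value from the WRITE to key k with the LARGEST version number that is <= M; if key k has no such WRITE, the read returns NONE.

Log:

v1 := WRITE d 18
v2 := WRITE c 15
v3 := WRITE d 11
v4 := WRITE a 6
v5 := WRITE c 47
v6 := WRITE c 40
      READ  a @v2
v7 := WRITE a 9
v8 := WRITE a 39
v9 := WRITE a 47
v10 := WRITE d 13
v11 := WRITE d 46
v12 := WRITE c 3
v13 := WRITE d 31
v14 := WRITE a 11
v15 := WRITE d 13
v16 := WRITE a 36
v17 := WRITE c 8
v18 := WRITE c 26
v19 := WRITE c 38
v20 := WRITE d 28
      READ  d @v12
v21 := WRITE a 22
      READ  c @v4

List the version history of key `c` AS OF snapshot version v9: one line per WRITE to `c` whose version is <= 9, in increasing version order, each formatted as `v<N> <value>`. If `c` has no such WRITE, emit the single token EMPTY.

Answer: v2 15
v5 47
v6 40

Derivation:
Scan writes for key=c with version <= 9:
  v1 WRITE d 18 -> skip
  v2 WRITE c 15 -> keep
  v3 WRITE d 11 -> skip
  v4 WRITE a 6 -> skip
  v5 WRITE c 47 -> keep
  v6 WRITE c 40 -> keep
  v7 WRITE a 9 -> skip
  v8 WRITE a 39 -> skip
  v9 WRITE a 47 -> skip
  v10 WRITE d 13 -> skip
  v11 WRITE d 46 -> skip
  v12 WRITE c 3 -> drop (> snap)
  v13 WRITE d 31 -> skip
  v14 WRITE a 11 -> skip
  v15 WRITE d 13 -> skip
  v16 WRITE a 36 -> skip
  v17 WRITE c 8 -> drop (> snap)
  v18 WRITE c 26 -> drop (> snap)
  v19 WRITE c 38 -> drop (> snap)
  v20 WRITE d 28 -> skip
  v21 WRITE a 22 -> skip
Collected: [(2, 15), (5, 47), (6, 40)]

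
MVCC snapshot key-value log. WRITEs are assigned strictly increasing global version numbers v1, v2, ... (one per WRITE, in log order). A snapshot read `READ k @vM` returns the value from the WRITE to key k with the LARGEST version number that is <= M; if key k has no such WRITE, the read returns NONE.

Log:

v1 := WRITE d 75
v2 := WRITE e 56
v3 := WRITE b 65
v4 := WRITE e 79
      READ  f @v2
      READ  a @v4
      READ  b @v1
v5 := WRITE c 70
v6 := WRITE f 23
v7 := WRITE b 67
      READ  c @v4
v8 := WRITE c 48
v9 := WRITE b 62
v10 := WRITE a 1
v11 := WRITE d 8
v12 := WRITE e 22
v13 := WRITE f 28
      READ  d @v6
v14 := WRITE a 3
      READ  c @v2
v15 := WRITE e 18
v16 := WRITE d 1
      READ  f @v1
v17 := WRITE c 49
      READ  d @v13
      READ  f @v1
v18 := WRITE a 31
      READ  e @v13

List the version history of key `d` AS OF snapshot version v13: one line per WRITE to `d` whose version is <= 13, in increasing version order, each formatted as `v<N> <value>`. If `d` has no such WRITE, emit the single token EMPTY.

Answer: v1 75
v11 8

Derivation:
Scan writes for key=d with version <= 13:
  v1 WRITE d 75 -> keep
  v2 WRITE e 56 -> skip
  v3 WRITE b 65 -> skip
  v4 WRITE e 79 -> skip
  v5 WRITE c 70 -> skip
  v6 WRITE f 23 -> skip
  v7 WRITE b 67 -> skip
  v8 WRITE c 48 -> skip
  v9 WRITE b 62 -> skip
  v10 WRITE a 1 -> skip
  v11 WRITE d 8 -> keep
  v12 WRITE e 22 -> skip
  v13 WRITE f 28 -> skip
  v14 WRITE a 3 -> skip
  v15 WRITE e 18 -> skip
  v16 WRITE d 1 -> drop (> snap)
  v17 WRITE c 49 -> skip
  v18 WRITE a 31 -> skip
Collected: [(1, 75), (11, 8)]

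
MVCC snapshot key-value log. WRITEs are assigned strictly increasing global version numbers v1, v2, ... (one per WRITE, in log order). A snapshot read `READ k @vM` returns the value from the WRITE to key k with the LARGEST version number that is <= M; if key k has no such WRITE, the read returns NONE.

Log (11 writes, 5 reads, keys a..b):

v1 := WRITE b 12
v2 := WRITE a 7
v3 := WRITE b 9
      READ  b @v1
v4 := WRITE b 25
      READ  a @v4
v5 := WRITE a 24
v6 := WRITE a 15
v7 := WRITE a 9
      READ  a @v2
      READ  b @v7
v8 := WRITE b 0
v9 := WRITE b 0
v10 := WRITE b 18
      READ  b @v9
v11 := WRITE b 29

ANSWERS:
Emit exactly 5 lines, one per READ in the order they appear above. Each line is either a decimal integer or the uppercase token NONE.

Answer: 12
7
7
25
0

Derivation:
v1: WRITE b=12  (b history now [(1, 12)])
v2: WRITE a=7  (a history now [(2, 7)])
v3: WRITE b=9  (b history now [(1, 12), (3, 9)])
READ b @v1: history=[(1, 12), (3, 9)] -> pick v1 -> 12
v4: WRITE b=25  (b history now [(1, 12), (3, 9), (4, 25)])
READ a @v4: history=[(2, 7)] -> pick v2 -> 7
v5: WRITE a=24  (a history now [(2, 7), (5, 24)])
v6: WRITE a=15  (a history now [(2, 7), (5, 24), (6, 15)])
v7: WRITE a=9  (a history now [(2, 7), (5, 24), (6, 15), (7, 9)])
READ a @v2: history=[(2, 7), (5, 24), (6, 15), (7, 9)] -> pick v2 -> 7
READ b @v7: history=[(1, 12), (3, 9), (4, 25)] -> pick v4 -> 25
v8: WRITE b=0  (b history now [(1, 12), (3, 9), (4, 25), (8, 0)])
v9: WRITE b=0  (b history now [(1, 12), (3, 9), (4, 25), (8, 0), (9, 0)])
v10: WRITE b=18  (b history now [(1, 12), (3, 9), (4, 25), (8, 0), (9, 0), (10, 18)])
READ b @v9: history=[(1, 12), (3, 9), (4, 25), (8, 0), (9, 0), (10, 18)] -> pick v9 -> 0
v11: WRITE b=29  (b history now [(1, 12), (3, 9), (4, 25), (8, 0), (9, 0), (10, 18), (11, 29)])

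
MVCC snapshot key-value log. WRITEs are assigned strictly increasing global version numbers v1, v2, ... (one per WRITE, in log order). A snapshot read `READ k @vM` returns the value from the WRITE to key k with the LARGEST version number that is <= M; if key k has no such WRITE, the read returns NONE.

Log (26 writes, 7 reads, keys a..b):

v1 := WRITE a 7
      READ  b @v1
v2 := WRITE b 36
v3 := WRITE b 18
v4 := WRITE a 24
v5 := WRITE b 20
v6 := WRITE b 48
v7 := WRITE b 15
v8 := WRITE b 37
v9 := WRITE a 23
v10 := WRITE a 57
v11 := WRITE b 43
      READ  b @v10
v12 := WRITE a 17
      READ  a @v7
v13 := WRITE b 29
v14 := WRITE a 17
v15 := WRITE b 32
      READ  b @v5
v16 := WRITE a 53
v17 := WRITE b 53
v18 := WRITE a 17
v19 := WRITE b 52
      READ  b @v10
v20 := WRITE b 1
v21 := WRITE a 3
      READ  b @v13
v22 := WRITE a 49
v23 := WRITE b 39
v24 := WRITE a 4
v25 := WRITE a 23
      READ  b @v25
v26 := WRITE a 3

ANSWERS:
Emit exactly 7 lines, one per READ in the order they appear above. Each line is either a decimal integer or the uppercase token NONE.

Answer: NONE
37
24
20
37
29
39

Derivation:
v1: WRITE a=7  (a history now [(1, 7)])
READ b @v1: history=[] -> no version <= 1 -> NONE
v2: WRITE b=36  (b history now [(2, 36)])
v3: WRITE b=18  (b history now [(2, 36), (3, 18)])
v4: WRITE a=24  (a history now [(1, 7), (4, 24)])
v5: WRITE b=20  (b history now [(2, 36), (3, 18), (5, 20)])
v6: WRITE b=48  (b history now [(2, 36), (3, 18), (5, 20), (6, 48)])
v7: WRITE b=15  (b history now [(2, 36), (3, 18), (5, 20), (6, 48), (7, 15)])
v8: WRITE b=37  (b history now [(2, 36), (3, 18), (5, 20), (6, 48), (7, 15), (8, 37)])
v9: WRITE a=23  (a history now [(1, 7), (4, 24), (9, 23)])
v10: WRITE a=57  (a history now [(1, 7), (4, 24), (9, 23), (10, 57)])
v11: WRITE b=43  (b history now [(2, 36), (3, 18), (5, 20), (6, 48), (7, 15), (8, 37), (11, 43)])
READ b @v10: history=[(2, 36), (3, 18), (5, 20), (6, 48), (7, 15), (8, 37), (11, 43)] -> pick v8 -> 37
v12: WRITE a=17  (a history now [(1, 7), (4, 24), (9, 23), (10, 57), (12, 17)])
READ a @v7: history=[(1, 7), (4, 24), (9, 23), (10, 57), (12, 17)] -> pick v4 -> 24
v13: WRITE b=29  (b history now [(2, 36), (3, 18), (5, 20), (6, 48), (7, 15), (8, 37), (11, 43), (13, 29)])
v14: WRITE a=17  (a history now [(1, 7), (4, 24), (9, 23), (10, 57), (12, 17), (14, 17)])
v15: WRITE b=32  (b history now [(2, 36), (3, 18), (5, 20), (6, 48), (7, 15), (8, 37), (11, 43), (13, 29), (15, 32)])
READ b @v5: history=[(2, 36), (3, 18), (5, 20), (6, 48), (7, 15), (8, 37), (11, 43), (13, 29), (15, 32)] -> pick v5 -> 20
v16: WRITE a=53  (a history now [(1, 7), (4, 24), (9, 23), (10, 57), (12, 17), (14, 17), (16, 53)])
v17: WRITE b=53  (b history now [(2, 36), (3, 18), (5, 20), (6, 48), (7, 15), (8, 37), (11, 43), (13, 29), (15, 32), (17, 53)])
v18: WRITE a=17  (a history now [(1, 7), (4, 24), (9, 23), (10, 57), (12, 17), (14, 17), (16, 53), (18, 17)])
v19: WRITE b=52  (b history now [(2, 36), (3, 18), (5, 20), (6, 48), (7, 15), (8, 37), (11, 43), (13, 29), (15, 32), (17, 53), (19, 52)])
READ b @v10: history=[(2, 36), (3, 18), (5, 20), (6, 48), (7, 15), (8, 37), (11, 43), (13, 29), (15, 32), (17, 53), (19, 52)] -> pick v8 -> 37
v20: WRITE b=1  (b history now [(2, 36), (3, 18), (5, 20), (6, 48), (7, 15), (8, 37), (11, 43), (13, 29), (15, 32), (17, 53), (19, 52), (20, 1)])
v21: WRITE a=3  (a history now [(1, 7), (4, 24), (9, 23), (10, 57), (12, 17), (14, 17), (16, 53), (18, 17), (21, 3)])
READ b @v13: history=[(2, 36), (3, 18), (5, 20), (6, 48), (7, 15), (8, 37), (11, 43), (13, 29), (15, 32), (17, 53), (19, 52), (20, 1)] -> pick v13 -> 29
v22: WRITE a=49  (a history now [(1, 7), (4, 24), (9, 23), (10, 57), (12, 17), (14, 17), (16, 53), (18, 17), (21, 3), (22, 49)])
v23: WRITE b=39  (b history now [(2, 36), (3, 18), (5, 20), (6, 48), (7, 15), (8, 37), (11, 43), (13, 29), (15, 32), (17, 53), (19, 52), (20, 1), (23, 39)])
v24: WRITE a=4  (a history now [(1, 7), (4, 24), (9, 23), (10, 57), (12, 17), (14, 17), (16, 53), (18, 17), (21, 3), (22, 49), (24, 4)])
v25: WRITE a=23  (a history now [(1, 7), (4, 24), (9, 23), (10, 57), (12, 17), (14, 17), (16, 53), (18, 17), (21, 3), (22, 49), (24, 4), (25, 23)])
READ b @v25: history=[(2, 36), (3, 18), (5, 20), (6, 48), (7, 15), (8, 37), (11, 43), (13, 29), (15, 32), (17, 53), (19, 52), (20, 1), (23, 39)] -> pick v23 -> 39
v26: WRITE a=3  (a history now [(1, 7), (4, 24), (9, 23), (10, 57), (12, 17), (14, 17), (16, 53), (18, 17), (21, 3), (22, 49), (24, 4), (25, 23), (26, 3)])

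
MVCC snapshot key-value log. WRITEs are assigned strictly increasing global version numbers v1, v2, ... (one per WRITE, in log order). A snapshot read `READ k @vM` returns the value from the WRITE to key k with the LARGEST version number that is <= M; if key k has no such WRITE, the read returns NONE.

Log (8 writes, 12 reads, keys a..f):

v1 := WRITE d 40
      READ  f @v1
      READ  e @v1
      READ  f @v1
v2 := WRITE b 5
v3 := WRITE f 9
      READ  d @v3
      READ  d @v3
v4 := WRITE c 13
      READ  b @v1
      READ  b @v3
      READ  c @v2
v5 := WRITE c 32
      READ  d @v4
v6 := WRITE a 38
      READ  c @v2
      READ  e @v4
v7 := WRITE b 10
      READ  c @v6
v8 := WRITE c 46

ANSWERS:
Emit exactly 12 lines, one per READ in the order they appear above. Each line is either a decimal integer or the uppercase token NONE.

Answer: NONE
NONE
NONE
40
40
NONE
5
NONE
40
NONE
NONE
32

Derivation:
v1: WRITE d=40  (d history now [(1, 40)])
READ f @v1: history=[] -> no version <= 1 -> NONE
READ e @v1: history=[] -> no version <= 1 -> NONE
READ f @v1: history=[] -> no version <= 1 -> NONE
v2: WRITE b=5  (b history now [(2, 5)])
v3: WRITE f=9  (f history now [(3, 9)])
READ d @v3: history=[(1, 40)] -> pick v1 -> 40
READ d @v3: history=[(1, 40)] -> pick v1 -> 40
v4: WRITE c=13  (c history now [(4, 13)])
READ b @v1: history=[(2, 5)] -> no version <= 1 -> NONE
READ b @v3: history=[(2, 5)] -> pick v2 -> 5
READ c @v2: history=[(4, 13)] -> no version <= 2 -> NONE
v5: WRITE c=32  (c history now [(4, 13), (5, 32)])
READ d @v4: history=[(1, 40)] -> pick v1 -> 40
v6: WRITE a=38  (a history now [(6, 38)])
READ c @v2: history=[(4, 13), (5, 32)] -> no version <= 2 -> NONE
READ e @v4: history=[] -> no version <= 4 -> NONE
v7: WRITE b=10  (b history now [(2, 5), (7, 10)])
READ c @v6: history=[(4, 13), (5, 32)] -> pick v5 -> 32
v8: WRITE c=46  (c history now [(4, 13), (5, 32), (8, 46)])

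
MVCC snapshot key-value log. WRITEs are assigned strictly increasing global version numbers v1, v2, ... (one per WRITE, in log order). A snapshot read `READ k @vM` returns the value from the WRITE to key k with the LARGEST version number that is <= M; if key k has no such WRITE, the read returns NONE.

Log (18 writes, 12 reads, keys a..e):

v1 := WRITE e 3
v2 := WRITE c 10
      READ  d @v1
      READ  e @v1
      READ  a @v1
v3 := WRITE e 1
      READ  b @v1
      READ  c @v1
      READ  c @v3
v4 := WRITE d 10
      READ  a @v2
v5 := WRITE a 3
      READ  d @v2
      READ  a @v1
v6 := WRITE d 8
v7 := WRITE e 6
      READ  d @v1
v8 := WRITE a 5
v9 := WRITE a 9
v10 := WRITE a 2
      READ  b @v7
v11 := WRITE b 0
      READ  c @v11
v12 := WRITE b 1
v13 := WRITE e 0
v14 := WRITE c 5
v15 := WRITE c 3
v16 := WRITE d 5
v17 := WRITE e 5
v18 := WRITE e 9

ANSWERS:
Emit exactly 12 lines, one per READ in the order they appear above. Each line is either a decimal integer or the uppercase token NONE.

Answer: NONE
3
NONE
NONE
NONE
10
NONE
NONE
NONE
NONE
NONE
10

Derivation:
v1: WRITE e=3  (e history now [(1, 3)])
v2: WRITE c=10  (c history now [(2, 10)])
READ d @v1: history=[] -> no version <= 1 -> NONE
READ e @v1: history=[(1, 3)] -> pick v1 -> 3
READ a @v1: history=[] -> no version <= 1 -> NONE
v3: WRITE e=1  (e history now [(1, 3), (3, 1)])
READ b @v1: history=[] -> no version <= 1 -> NONE
READ c @v1: history=[(2, 10)] -> no version <= 1 -> NONE
READ c @v3: history=[(2, 10)] -> pick v2 -> 10
v4: WRITE d=10  (d history now [(4, 10)])
READ a @v2: history=[] -> no version <= 2 -> NONE
v5: WRITE a=3  (a history now [(5, 3)])
READ d @v2: history=[(4, 10)] -> no version <= 2 -> NONE
READ a @v1: history=[(5, 3)] -> no version <= 1 -> NONE
v6: WRITE d=8  (d history now [(4, 10), (6, 8)])
v7: WRITE e=6  (e history now [(1, 3), (3, 1), (7, 6)])
READ d @v1: history=[(4, 10), (6, 8)] -> no version <= 1 -> NONE
v8: WRITE a=5  (a history now [(5, 3), (8, 5)])
v9: WRITE a=9  (a history now [(5, 3), (8, 5), (9, 9)])
v10: WRITE a=2  (a history now [(5, 3), (8, 5), (9, 9), (10, 2)])
READ b @v7: history=[] -> no version <= 7 -> NONE
v11: WRITE b=0  (b history now [(11, 0)])
READ c @v11: history=[(2, 10)] -> pick v2 -> 10
v12: WRITE b=1  (b history now [(11, 0), (12, 1)])
v13: WRITE e=0  (e history now [(1, 3), (3, 1), (7, 6), (13, 0)])
v14: WRITE c=5  (c history now [(2, 10), (14, 5)])
v15: WRITE c=3  (c history now [(2, 10), (14, 5), (15, 3)])
v16: WRITE d=5  (d history now [(4, 10), (6, 8), (16, 5)])
v17: WRITE e=5  (e history now [(1, 3), (3, 1), (7, 6), (13, 0), (17, 5)])
v18: WRITE e=9  (e history now [(1, 3), (3, 1), (7, 6), (13, 0), (17, 5), (18, 9)])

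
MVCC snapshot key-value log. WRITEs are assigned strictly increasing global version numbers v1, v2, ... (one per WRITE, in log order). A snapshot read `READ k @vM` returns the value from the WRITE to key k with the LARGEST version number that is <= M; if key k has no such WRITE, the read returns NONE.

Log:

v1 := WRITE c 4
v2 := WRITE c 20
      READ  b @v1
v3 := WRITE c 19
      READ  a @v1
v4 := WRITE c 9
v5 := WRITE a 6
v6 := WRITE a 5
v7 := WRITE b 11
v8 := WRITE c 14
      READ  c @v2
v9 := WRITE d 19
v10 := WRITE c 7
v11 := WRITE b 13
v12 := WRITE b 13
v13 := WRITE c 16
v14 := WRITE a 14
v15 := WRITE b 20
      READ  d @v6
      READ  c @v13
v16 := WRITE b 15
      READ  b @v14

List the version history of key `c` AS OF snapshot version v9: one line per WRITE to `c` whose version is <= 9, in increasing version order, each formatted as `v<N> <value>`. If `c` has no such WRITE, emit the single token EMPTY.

Scan writes for key=c with version <= 9:
  v1 WRITE c 4 -> keep
  v2 WRITE c 20 -> keep
  v3 WRITE c 19 -> keep
  v4 WRITE c 9 -> keep
  v5 WRITE a 6 -> skip
  v6 WRITE a 5 -> skip
  v7 WRITE b 11 -> skip
  v8 WRITE c 14 -> keep
  v9 WRITE d 19 -> skip
  v10 WRITE c 7 -> drop (> snap)
  v11 WRITE b 13 -> skip
  v12 WRITE b 13 -> skip
  v13 WRITE c 16 -> drop (> snap)
  v14 WRITE a 14 -> skip
  v15 WRITE b 20 -> skip
  v16 WRITE b 15 -> skip
Collected: [(1, 4), (2, 20), (3, 19), (4, 9), (8, 14)]

Answer: v1 4
v2 20
v3 19
v4 9
v8 14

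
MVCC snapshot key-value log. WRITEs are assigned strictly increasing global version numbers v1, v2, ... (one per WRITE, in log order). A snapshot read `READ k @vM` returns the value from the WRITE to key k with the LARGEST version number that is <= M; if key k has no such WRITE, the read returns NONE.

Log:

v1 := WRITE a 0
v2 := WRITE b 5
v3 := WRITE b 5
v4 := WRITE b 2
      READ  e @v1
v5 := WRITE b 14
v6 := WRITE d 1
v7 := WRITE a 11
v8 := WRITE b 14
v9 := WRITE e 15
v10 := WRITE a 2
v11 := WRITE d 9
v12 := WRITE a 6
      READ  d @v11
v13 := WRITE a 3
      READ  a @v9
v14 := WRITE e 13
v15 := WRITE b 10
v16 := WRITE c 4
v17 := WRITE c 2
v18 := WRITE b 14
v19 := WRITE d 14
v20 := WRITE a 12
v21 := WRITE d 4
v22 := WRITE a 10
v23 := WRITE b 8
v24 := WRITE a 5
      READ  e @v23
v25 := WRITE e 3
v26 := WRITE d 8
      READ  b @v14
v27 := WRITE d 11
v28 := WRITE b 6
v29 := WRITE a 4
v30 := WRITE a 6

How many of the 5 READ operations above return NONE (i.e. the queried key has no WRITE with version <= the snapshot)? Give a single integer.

v1: WRITE a=0  (a history now [(1, 0)])
v2: WRITE b=5  (b history now [(2, 5)])
v3: WRITE b=5  (b history now [(2, 5), (3, 5)])
v4: WRITE b=2  (b history now [(2, 5), (3, 5), (4, 2)])
READ e @v1: history=[] -> no version <= 1 -> NONE
v5: WRITE b=14  (b history now [(2, 5), (3, 5), (4, 2), (5, 14)])
v6: WRITE d=1  (d history now [(6, 1)])
v7: WRITE a=11  (a history now [(1, 0), (7, 11)])
v8: WRITE b=14  (b history now [(2, 5), (3, 5), (4, 2), (5, 14), (8, 14)])
v9: WRITE e=15  (e history now [(9, 15)])
v10: WRITE a=2  (a history now [(1, 0), (7, 11), (10, 2)])
v11: WRITE d=9  (d history now [(6, 1), (11, 9)])
v12: WRITE a=6  (a history now [(1, 0), (7, 11), (10, 2), (12, 6)])
READ d @v11: history=[(6, 1), (11, 9)] -> pick v11 -> 9
v13: WRITE a=3  (a history now [(1, 0), (7, 11), (10, 2), (12, 6), (13, 3)])
READ a @v9: history=[(1, 0), (7, 11), (10, 2), (12, 6), (13, 3)] -> pick v7 -> 11
v14: WRITE e=13  (e history now [(9, 15), (14, 13)])
v15: WRITE b=10  (b history now [(2, 5), (3, 5), (4, 2), (5, 14), (8, 14), (15, 10)])
v16: WRITE c=4  (c history now [(16, 4)])
v17: WRITE c=2  (c history now [(16, 4), (17, 2)])
v18: WRITE b=14  (b history now [(2, 5), (3, 5), (4, 2), (5, 14), (8, 14), (15, 10), (18, 14)])
v19: WRITE d=14  (d history now [(6, 1), (11, 9), (19, 14)])
v20: WRITE a=12  (a history now [(1, 0), (7, 11), (10, 2), (12, 6), (13, 3), (20, 12)])
v21: WRITE d=4  (d history now [(6, 1), (11, 9), (19, 14), (21, 4)])
v22: WRITE a=10  (a history now [(1, 0), (7, 11), (10, 2), (12, 6), (13, 3), (20, 12), (22, 10)])
v23: WRITE b=8  (b history now [(2, 5), (3, 5), (4, 2), (5, 14), (8, 14), (15, 10), (18, 14), (23, 8)])
v24: WRITE a=5  (a history now [(1, 0), (7, 11), (10, 2), (12, 6), (13, 3), (20, 12), (22, 10), (24, 5)])
READ e @v23: history=[(9, 15), (14, 13)] -> pick v14 -> 13
v25: WRITE e=3  (e history now [(9, 15), (14, 13), (25, 3)])
v26: WRITE d=8  (d history now [(6, 1), (11, 9), (19, 14), (21, 4), (26, 8)])
READ b @v14: history=[(2, 5), (3, 5), (4, 2), (5, 14), (8, 14), (15, 10), (18, 14), (23, 8)] -> pick v8 -> 14
v27: WRITE d=11  (d history now [(6, 1), (11, 9), (19, 14), (21, 4), (26, 8), (27, 11)])
v28: WRITE b=6  (b history now [(2, 5), (3, 5), (4, 2), (5, 14), (8, 14), (15, 10), (18, 14), (23, 8), (28, 6)])
v29: WRITE a=4  (a history now [(1, 0), (7, 11), (10, 2), (12, 6), (13, 3), (20, 12), (22, 10), (24, 5), (29, 4)])
v30: WRITE a=6  (a history now [(1, 0), (7, 11), (10, 2), (12, 6), (13, 3), (20, 12), (22, 10), (24, 5), (29, 4), (30, 6)])
Read results in order: ['NONE', '9', '11', '13', '14']
NONE count = 1

Answer: 1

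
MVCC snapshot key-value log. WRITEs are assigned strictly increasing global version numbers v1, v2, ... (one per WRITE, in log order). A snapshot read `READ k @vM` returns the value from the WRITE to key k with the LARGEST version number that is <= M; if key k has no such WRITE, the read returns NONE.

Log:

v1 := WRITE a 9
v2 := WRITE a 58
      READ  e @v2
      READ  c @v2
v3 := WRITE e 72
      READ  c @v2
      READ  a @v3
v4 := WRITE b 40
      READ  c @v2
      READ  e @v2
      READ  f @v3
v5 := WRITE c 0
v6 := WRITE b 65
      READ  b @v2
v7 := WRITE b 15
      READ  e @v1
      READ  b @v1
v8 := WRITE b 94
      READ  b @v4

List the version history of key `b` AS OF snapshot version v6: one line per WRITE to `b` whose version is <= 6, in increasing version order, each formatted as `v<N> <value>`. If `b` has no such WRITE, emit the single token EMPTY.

Scan writes for key=b with version <= 6:
  v1 WRITE a 9 -> skip
  v2 WRITE a 58 -> skip
  v3 WRITE e 72 -> skip
  v4 WRITE b 40 -> keep
  v5 WRITE c 0 -> skip
  v6 WRITE b 65 -> keep
  v7 WRITE b 15 -> drop (> snap)
  v8 WRITE b 94 -> drop (> snap)
Collected: [(4, 40), (6, 65)]

Answer: v4 40
v6 65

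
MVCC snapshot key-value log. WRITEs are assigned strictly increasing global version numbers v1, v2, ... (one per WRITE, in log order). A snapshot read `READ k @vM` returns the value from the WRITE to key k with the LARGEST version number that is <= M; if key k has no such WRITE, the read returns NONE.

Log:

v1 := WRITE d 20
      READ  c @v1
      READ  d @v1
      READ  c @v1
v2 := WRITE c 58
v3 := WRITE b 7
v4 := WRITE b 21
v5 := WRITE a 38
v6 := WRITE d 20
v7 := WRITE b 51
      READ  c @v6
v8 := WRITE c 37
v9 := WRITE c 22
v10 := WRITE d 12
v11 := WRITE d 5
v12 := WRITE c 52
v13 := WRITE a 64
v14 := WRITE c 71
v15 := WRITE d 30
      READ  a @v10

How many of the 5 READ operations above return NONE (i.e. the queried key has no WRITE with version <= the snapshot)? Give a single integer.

Answer: 2

Derivation:
v1: WRITE d=20  (d history now [(1, 20)])
READ c @v1: history=[] -> no version <= 1 -> NONE
READ d @v1: history=[(1, 20)] -> pick v1 -> 20
READ c @v1: history=[] -> no version <= 1 -> NONE
v2: WRITE c=58  (c history now [(2, 58)])
v3: WRITE b=7  (b history now [(3, 7)])
v4: WRITE b=21  (b history now [(3, 7), (4, 21)])
v5: WRITE a=38  (a history now [(5, 38)])
v6: WRITE d=20  (d history now [(1, 20), (6, 20)])
v7: WRITE b=51  (b history now [(3, 7), (4, 21), (7, 51)])
READ c @v6: history=[(2, 58)] -> pick v2 -> 58
v8: WRITE c=37  (c history now [(2, 58), (8, 37)])
v9: WRITE c=22  (c history now [(2, 58), (8, 37), (9, 22)])
v10: WRITE d=12  (d history now [(1, 20), (6, 20), (10, 12)])
v11: WRITE d=5  (d history now [(1, 20), (6, 20), (10, 12), (11, 5)])
v12: WRITE c=52  (c history now [(2, 58), (8, 37), (9, 22), (12, 52)])
v13: WRITE a=64  (a history now [(5, 38), (13, 64)])
v14: WRITE c=71  (c history now [(2, 58), (8, 37), (9, 22), (12, 52), (14, 71)])
v15: WRITE d=30  (d history now [(1, 20), (6, 20), (10, 12), (11, 5), (15, 30)])
READ a @v10: history=[(5, 38), (13, 64)] -> pick v5 -> 38
Read results in order: ['NONE', '20', 'NONE', '58', '38']
NONE count = 2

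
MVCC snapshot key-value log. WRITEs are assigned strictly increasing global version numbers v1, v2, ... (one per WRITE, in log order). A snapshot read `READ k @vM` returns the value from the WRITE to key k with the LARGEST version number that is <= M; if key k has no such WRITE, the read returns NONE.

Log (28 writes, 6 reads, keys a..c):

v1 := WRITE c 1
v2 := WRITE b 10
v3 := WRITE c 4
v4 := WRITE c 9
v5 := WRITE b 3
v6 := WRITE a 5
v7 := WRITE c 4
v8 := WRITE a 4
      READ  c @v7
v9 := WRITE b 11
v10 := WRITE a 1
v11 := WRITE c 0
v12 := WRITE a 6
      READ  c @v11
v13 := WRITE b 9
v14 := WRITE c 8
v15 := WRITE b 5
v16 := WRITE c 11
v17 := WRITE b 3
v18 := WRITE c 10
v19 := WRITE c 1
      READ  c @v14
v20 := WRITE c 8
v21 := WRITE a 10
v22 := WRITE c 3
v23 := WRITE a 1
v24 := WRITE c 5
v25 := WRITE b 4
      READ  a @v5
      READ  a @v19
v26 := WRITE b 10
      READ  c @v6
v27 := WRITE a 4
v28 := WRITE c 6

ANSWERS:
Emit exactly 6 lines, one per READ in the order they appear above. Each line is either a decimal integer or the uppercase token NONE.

v1: WRITE c=1  (c history now [(1, 1)])
v2: WRITE b=10  (b history now [(2, 10)])
v3: WRITE c=4  (c history now [(1, 1), (3, 4)])
v4: WRITE c=9  (c history now [(1, 1), (3, 4), (4, 9)])
v5: WRITE b=3  (b history now [(2, 10), (5, 3)])
v6: WRITE a=5  (a history now [(6, 5)])
v7: WRITE c=4  (c history now [(1, 1), (3, 4), (4, 9), (7, 4)])
v8: WRITE a=4  (a history now [(6, 5), (8, 4)])
READ c @v7: history=[(1, 1), (3, 4), (4, 9), (7, 4)] -> pick v7 -> 4
v9: WRITE b=11  (b history now [(2, 10), (5, 3), (9, 11)])
v10: WRITE a=1  (a history now [(6, 5), (8, 4), (10, 1)])
v11: WRITE c=0  (c history now [(1, 1), (3, 4), (4, 9), (7, 4), (11, 0)])
v12: WRITE a=6  (a history now [(6, 5), (8, 4), (10, 1), (12, 6)])
READ c @v11: history=[(1, 1), (3, 4), (4, 9), (7, 4), (11, 0)] -> pick v11 -> 0
v13: WRITE b=9  (b history now [(2, 10), (5, 3), (9, 11), (13, 9)])
v14: WRITE c=8  (c history now [(1, 1), (3, 4), (4, 9), (7, 4), (11, 0), (14, 8)])
v15: WRITE b=5  (b history now [(2, 10), (5, 3), (9, 11), (13, 9), (15, 5)])
v16: WRITE c=11  (c history now [(1, 1), (3, 4), (4, 9), (7, 4), (11, 0), (14, 8), (16, 11)])
v17: WRITE b=3  (b history now [(2, 10), (5, 3), (9, 11), (13, 9), (15, 5), (17, 3)])
v18: WRITE c=10  (c history now [(1, 1), (3, 4), (4, 9), (7, 4), (11, 0), (14, 8), (16, 11), (18, 10)])
v19: WRITE c=1  (c history now [(1, 1), (3, 4), (4, 9), (7, 4), (11, 0), (14, 8), (16, 11), (18, 10), (19, 1)])
READ c @v14: history=[(1, 1), (3, 4), (4, 9), (7, 4), (11, 0), (14, 8), (16, 11), (18, 10), (19, 1)] -> pick v14 -> 8
v20: WRITE c=8  (c history now [(1, 1), (3, 4), (4, 9), (7, 4), (11, 0), (14, 8), (16, 11), (18, 10), (19, 1), (20, 8)])
v21: WRITE a=10  (a history now [(6, 5), (8, 4), (10, 1), (12, 6), (21, 10)])
v22: WRITE c=3  (c history now [(1, 1), (3, 4), (4, 9), (7, 4), (11, 0), (14, 8), (16, 11), (18, 10), (19, 1), (20, 8), (22, 3)])
v23: WRITE a=1  (a history now [(6, 5), (8, 4), (10, 1), (12, 6), (21, 10), (23, 1)])
v24: WRITE c=5  (c history now [(1, 1), (3, 4), (4, 9), (7, 4), (11, 0), (14, 8), (16, 11), (18, 10), (19, 1), (20, 8), (22, 3), (24, 5)])
v25: WRITE b=4  (b history now [(2, 10), (5, 3), (9, 11), (13, 9), (15, 5), (17, 3), (25, 4)])
READ a @v5: history=[(6, 5), (8, 4), (10, 1), (12, 6), (21, 10), (23, 1)] -> no version <= 5 -> NONE
READ a @v19: history=[(6, 5), (8, 4), (10, 1), (12, 6), (21, 10), (23, 1)] -> pick v12 -> 6
v26: WRITE b=10  (b history now [(2, 10), (5, 3), (9, 11), (13, 9), (15, 5), (17, 3), (25, 4), (26, 10)])
READ c @v6: history=[(1, 1), (3, 4), (4, 9), (7, 4), (11, 0), (14, 8), (16, 11), (18, 10), (19, 1), (20, 8), (22, 3), (24, 5)] -> pick v4 -> 9
v27: WRITE a=4  (a history now [(6, 5), (8, 4), (10, 1), (12, 6), (21, 10), (23, 1), (27, 4)])
v28: WRITE c=6  (c history now [(1, 1), (3, 4), (4, 9), (7, 4), (11, 0), (14, 8), (16, 11), (18, 10), (19, 1), (20, 8), (22, 3), (24, 5), (28, 6)])

Answer: 4
0
8
NONE
6
9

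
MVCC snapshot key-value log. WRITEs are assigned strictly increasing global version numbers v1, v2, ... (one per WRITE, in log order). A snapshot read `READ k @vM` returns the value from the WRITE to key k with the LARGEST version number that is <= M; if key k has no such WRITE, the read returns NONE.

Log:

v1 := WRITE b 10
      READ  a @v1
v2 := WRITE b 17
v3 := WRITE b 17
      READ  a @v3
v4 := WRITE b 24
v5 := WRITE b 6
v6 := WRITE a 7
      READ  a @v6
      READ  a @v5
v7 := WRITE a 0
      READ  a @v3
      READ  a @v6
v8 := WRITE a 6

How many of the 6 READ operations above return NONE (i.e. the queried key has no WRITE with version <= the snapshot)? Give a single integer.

Answer: 4

Derivation:
v1: WRITE b=10  (b history now [(1, 10)])
READ a @v1: history=[] -> no version <= 1 -> NONE
v2: WRITE b=17  (b history now [(1, 10), (2, 17)])
v3: WRITE b=17  (b history now [(1, 10), (2, 17), (3, 17)])
READ a @v3: history=[] -> no version <= 3 -> NONE
v4: WRITE b=24  (b history now [(1, 10), (2, 17), (3, 17), (4, 24)])
v5: WRITE b=6  (b history now [(1, 10), (2, 17), (3, 17), (4, 24), (5, 6)])
v6: WRITE a=7  (a history now [(6, 7)])
READ a @v6: history=[(6, 7)] -> pick v6 -> 7
READ a @v5: history=[(6, 7)] -> no version <= 5 -> NONE
v7: WRITE a=0  (a history now [(6, 7), (7, 0)])
READ a @v3: history=[(6, 7), (7, 0)] -> no version <= 3 -> NONE
READ a @v6: history=[(6, 7), (7, 0)] -> pick v6 -> 7
v8: WRITE a=6  (a history now [(6, 7), (7, 0), (8, 6)])
Read results in order: ['NONE', 'NONE', '7', 'NONE', 'NONE', '7']
NONE count = 4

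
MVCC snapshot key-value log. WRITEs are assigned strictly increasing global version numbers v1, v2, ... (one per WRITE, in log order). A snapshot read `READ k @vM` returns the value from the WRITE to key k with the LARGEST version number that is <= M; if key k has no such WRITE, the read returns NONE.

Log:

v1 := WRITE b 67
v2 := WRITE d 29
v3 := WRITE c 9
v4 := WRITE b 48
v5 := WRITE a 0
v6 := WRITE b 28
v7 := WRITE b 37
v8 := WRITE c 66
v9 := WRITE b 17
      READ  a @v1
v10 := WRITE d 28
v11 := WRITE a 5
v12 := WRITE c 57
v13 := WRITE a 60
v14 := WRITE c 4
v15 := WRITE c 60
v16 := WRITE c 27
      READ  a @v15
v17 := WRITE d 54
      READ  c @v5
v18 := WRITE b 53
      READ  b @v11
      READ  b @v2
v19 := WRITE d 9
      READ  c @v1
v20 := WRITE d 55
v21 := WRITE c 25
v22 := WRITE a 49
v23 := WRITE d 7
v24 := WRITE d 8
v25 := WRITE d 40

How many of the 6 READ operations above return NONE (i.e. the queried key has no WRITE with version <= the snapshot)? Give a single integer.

Answer: 2

Derivation:
v1: WRITE b=67  (b history now [(1, 67)])
v2: WRITE d=29  (d history now [(2, 29)])
v3: WRITE c=9  (c history now [(3, 9)])
v4: WRITE b=48  (b history now [(1, 67), (4, 48)])
v5: WRITE a=0  (a history now [(5, 0)])
v6: WRITE b=28  (b history now [(1, 67), (4, 48), (6, 28)])
v7: WRITE b=37  (b history now [(1, 67), (4, 48), (6, 28), (7, 37)])
v8: WRITE c=66  (c history now [(3, 9), (8, 66)])
v9: WRITE b=17  (b history now [(1, 67), (4, 48), (6, 28), (7, 37), (9, 17)])
READ a @v1: history=[(5, 0)] -> no version <= 1 -> NONE
v10: WRITE d=28  (d history now [(2, 29), (10, 28)])
v11: WRITE a=5  (a history now [(5, 0), (11, 5)])
v12: WRITE c=57  (c history now [(3, 9), (8, 66), (12, 57)])
v13: WRITE a=60  (a history now [(5, 0), (11, 5), (13, 60)])
v14: WRITE c=4  (c history now [(3, 9), (8, 66), (12, 57), (14, 4)])
v15: WRITE c=60  (c history now [(3, 9), (8, 66), (12, 57), (14, 4), (15, 60)])
v16: WRITE c=27  (c history now [(3, 9), (8, 66), (12, 57), (14, 4), (15, 60), (16, 27)])
READ a @v15: history=[(5, 0), (11, 5), (13, 60)] -> pick v13 -> 60
v17: WRITE d=54  (d history now [(2, 29), (10, 28), (17, 54)])
READ c @v5: history=[(3, 9), (8, 66), (12, 57), (14, 4), (15, 60), (16, 27)] -> pick v3 -> 9
v18: WRITE b=53  (b history now [(1, 67), (4, 48), (6, 28), (7, 37), (9, 17), (18, 53)])
READ b @v11: history=[(1, 67), (4, 48), (6, 28), (7, 37), (9, 17), (18, 53)] -> pick v9 -> 17
READ b @v2: history=[(1, 67), (4, 48), (6, 28), (7, 37), (9, 17), (18, 53)] -> pick v1 -> 67
v19: WRITE d=9  (d history now [(2, 29), (10, 28), (17, 54), (19, 9)])
READ c @v1: history=[(3, 9), (8, 66), (12, 57), (14, 4), (15, 60), (16, 27)] -> no version <= 1 -> NONE
v20: WRITE d=55  (d history now [(2, 29), (10, 28), (17, 54), (19, 9), (20, 55)])
v21: WRITE c=25  (c history now [(3, 9), (8, 66), (12, 57), (14, 4), (15, 60), (16, 27), (21, 25)])
v22: WRITE a=49  (a history now [(5, 0), (11, 5), (13, 60), (22, 49)])
v23: WRITE d=7  (d history now [(2, 29), (10, 28), (17, 54), (19, 9), (20, 55), (23, 7)])
v24: WRITE d=8  (d history now [(2, 29), (10, 28), (17, 54), (19, 9), (20, 55), (23, 7), (24, 8)])
v25: WRITE d=40  (d history now [(2, 29), (10, 28), (17, 54), (19, 9), (20, 55), (23, 7), (24, 8), (25, 40)])
Read results in order: ['NONE', '60', '9', '17', '67', 'NONE']
NONE count = 2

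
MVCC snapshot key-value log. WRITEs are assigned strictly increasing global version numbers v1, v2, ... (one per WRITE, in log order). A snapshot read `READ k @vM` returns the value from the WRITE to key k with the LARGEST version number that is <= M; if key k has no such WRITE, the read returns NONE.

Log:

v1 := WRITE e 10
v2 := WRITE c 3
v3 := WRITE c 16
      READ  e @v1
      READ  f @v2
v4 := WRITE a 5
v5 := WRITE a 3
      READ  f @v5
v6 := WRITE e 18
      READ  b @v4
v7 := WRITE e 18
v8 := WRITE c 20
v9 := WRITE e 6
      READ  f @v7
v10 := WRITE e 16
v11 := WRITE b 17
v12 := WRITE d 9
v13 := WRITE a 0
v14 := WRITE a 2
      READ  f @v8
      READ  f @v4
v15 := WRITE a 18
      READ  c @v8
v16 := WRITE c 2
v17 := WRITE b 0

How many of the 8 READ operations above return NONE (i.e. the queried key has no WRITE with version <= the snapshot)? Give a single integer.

v1: WRITE e=10  (e history now [(1, 10)])
v2: WRITE c=3  (c history now [(2, 3)])
v3: WRITE c=16  (c history now [(2, 3), (3, 16)])
READ e @v1: history=[(1, 10)] -> pick v1 -> 10
READ f @v2: history=[] -> no version <= 2 -> NONE
v4: WRITE a=5  (a history now [(4, 5)])
v5: WRITE a=3  (a history now [(4, 5), (5, 3)])
READ f @v5: history=[] -> no version <= 5 -> NONE
v6: WRITE e=18  (e history now [(1, 10), (6, 18)])
READ b @v4: history=[] -> no version <= 4 -> NONE
v7: WRITE e=18  (e history now [(1, 10), (6, 18), (7, 18)])
v8: WRITE c=20  (c history now [(2, 3), (3, 16), (8, 20)])
v9: WRITE e=6  (e history now [(1, 10), (6, 18), (7, 18), (9, 6)])
READ f @v7: history=[] -> no version <= 7 -> NONE
v10: WRITE e=16  (e history now [(1, 10), (6, 18), (7, 18), (9, 6), (10, 16)])
v11: WRITE b=17  (b history now [(11, 17)])
v12: WRITE d=9  (d history now [(12, 9)])
v13: WRITE a=0  (a history now [(4, 5), (5, 3), (13, 0)])
v14: WRITE a=2  (a history now [(4, 5), (5, 3), (13, 0), (14, 2)])
READ f @v8: history=[] -> no version <= 8 -> NONE
READ f @v4: history=[] -> no version <= 4 -> NONE
v15: WRITE a=18  (a history now [(4, 5), (5, 3), (13, 0), (14, 2), (15, 18)])
READ c @v8: history=[(2, 3), (3, 16), (8, 20)] -> pick v8 -> 20
v16: WRITE c=2  (c history now [(2, 3), (3, 16), (8, 20), (16, 2)])
v17: WRITE b=0  (b history now [(11, 17), (17, 0)])
Read results in order: ['10', 'NONE', 'NONE', 'NONE', 'NONE', 'NONE', 'NONE', '20']
NONE count = 6

Answer: 6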